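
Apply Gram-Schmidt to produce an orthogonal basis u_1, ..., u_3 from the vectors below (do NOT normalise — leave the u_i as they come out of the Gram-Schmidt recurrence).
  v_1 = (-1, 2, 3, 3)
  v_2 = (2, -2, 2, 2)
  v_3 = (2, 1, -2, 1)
Orthogonal basis:
  u_1 = (-1, 2, 3, 3)
  u_2 = (52/23, -58/23, 28/23, 28/23)
  u_3 = (145/83, 116/83, -139/83, 110/83)

Apply the Gram-Schmidt recurrence
  u_1 = v_1
  u_i = v_i − Σ_{j<i} ((v_i · u_j) / (u_j · u_j)) · u_j.

Step by step this gives:
  u_1 = (-1, 2, 3, 3)
  u_2 = (52/23, -58/23, 28/23, 28/23)
  u_3 = (145/83, 116/83, -139/83, 110/83)

Orthogonality check:
  u_2 · u_1 = 0 (should be 0)
  u_3 · u_1 = 0 (should be 0)
  u_3 · u_2 = 0 (should be 0)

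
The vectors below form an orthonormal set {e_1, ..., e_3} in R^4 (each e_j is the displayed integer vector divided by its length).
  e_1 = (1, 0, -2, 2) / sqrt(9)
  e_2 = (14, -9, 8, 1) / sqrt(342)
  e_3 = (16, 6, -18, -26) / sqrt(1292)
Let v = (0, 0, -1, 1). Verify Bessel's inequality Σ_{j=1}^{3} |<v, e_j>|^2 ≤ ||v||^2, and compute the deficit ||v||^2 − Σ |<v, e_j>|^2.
Σ |<v, e_j>|^2 = 67/34; ||v||^2 = 2; deficit = 1/34

Write each e_j = u_j / sqrt(<u_j, u_j>) where u_j is the displayed integer vector. Then <v, e_j> = <v, u_j> / sqrt(<u_j, u_j>), so |<v, e_j>|^2 = <v, u_j>^2 / <u_j, u_j>.
Coefficients: <v, e_1> = 4/sqrt(9), <v, e_2> = -7/sqrt(342), <v, e_3> = -8/sqrt(1292).
Square and sum: Σ |<v, e_j>|^2 = 67/34.
Compute ||v||^2 = v·v = 2.
Deficit = 2 − 67/34 = 1/34 ≥ 0, confirming Bessel's inequality. (The deficit equals ||v − Σ <v,e_j> e_j||^2, the squared distance from v to span{e_j}.)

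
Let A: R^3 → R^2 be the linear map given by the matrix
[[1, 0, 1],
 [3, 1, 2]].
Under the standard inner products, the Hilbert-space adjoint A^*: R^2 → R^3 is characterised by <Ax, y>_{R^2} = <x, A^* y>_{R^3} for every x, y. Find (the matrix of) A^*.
A^* = A^T =
[[1, 3],
 [0, 1],
 [1, 2]]

For real matrices with standard dot products, the defining identity <Ax, y> = <x, A^* y> gives (Ax)^T y = x^T (A^*) y, i.e. x^T A^T y = x^T (A^*) y. Since this holds for all x, y, we must have A^* = A^T. Therefore
A^* =
[[1, 3],
 [0, 1],
 [1, 2]].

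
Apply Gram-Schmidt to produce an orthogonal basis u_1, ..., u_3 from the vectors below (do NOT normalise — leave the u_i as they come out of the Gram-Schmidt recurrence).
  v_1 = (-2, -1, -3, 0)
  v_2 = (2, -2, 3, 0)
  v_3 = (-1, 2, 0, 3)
Orthogonal basis:
  u_1 = (-2, -1, -3, 0)
  u_2 = (3/7, -39/14, 9/14, 0)
  u_3 = (-9/13, 0, 6/13, 3)

Apply the Gram-Schmidt recurrence
  u_1 = v_1
  u_i = v_i − Σ_{j<i} ((v_i · u_j) / (u_j · u_j)) · u_j.

Step by step this gives:
  u_1 = (-2, -1, -3, 0)
  u_2 = (3/7, -39/14, 9/14, 0)
  u_3 = (-9/13, 0, 6/13, 3)

Orthogonality check:
  u_2 · u_1 = 0 (should be 0)
  u_3 · u_1 = 0 (should be 0)
  u_3 · u_2 = 0 (should be 0)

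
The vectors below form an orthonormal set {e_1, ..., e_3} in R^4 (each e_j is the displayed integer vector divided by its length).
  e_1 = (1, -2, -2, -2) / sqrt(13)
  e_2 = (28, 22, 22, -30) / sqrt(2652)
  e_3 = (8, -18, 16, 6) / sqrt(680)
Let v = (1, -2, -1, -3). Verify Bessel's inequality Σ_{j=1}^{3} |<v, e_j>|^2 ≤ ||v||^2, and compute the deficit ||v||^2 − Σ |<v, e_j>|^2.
Σ |<v, e_j>|^2 = 85/6; ||v||^2 = 15; deficit = 5/6

Write each e_j = u_j / sqrt(<u_j, u_j>) where u_j is the displayed integer vector. Then <v, e_j> = <v, u_j> / sqrt(<u_j, u_j>), so |<v, e_j>|^2 = <v, u_j>^2 / <u_j, u_j>.
Coefficients: <v, e_1> = 13/sqrt(13), <v, e_2> = 52/sqrt(2652), <v, e_3> = 10/sqrt(680).
Square and sum: Σ |<v, e_j>|^2 = 85/6.
Compute ||v||^2 = v·v = 15.
Deficit = 15 − 85/6 = 5/6 ≥ 0, confirming Bessel's inequality. (The deficit equals ||v − Σ <v,e_j> e_j||^2, the squared distance from v to span{e_j}.)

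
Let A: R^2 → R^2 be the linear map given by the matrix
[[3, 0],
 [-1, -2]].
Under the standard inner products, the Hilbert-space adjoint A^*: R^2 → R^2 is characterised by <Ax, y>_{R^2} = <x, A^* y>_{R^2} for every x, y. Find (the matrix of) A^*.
A^* = A^T =
[[3, -1],
 [0, -2]]

For real matrices with standard dot products, the defining identity <Ax, y> = <x, A^* y> gives (Ax)^T y = x^T (A^*) y, i.e. x^T A^T y = x^T (A^*) y. Since this holds for all x, y, we must have A^* = A^T. Therefore
A^* =
[[3, -1],
 [0, -2]].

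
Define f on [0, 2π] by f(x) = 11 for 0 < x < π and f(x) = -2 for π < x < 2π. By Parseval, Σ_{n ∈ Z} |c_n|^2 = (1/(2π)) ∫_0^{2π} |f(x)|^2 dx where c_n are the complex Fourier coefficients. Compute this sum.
Σ |c_n|^2 = 125/2

Parseval equates the L^2 energy of f (normalised by 1/(2π)) with the ℓ^2 sum of its Fourier coefficients: (1/(2π)) ∫_0^{2π} |f|^2 = Σ |c_n|^2.
Compute the left side: (1/(2π)) [∫_0^π 11^2 dx + ∫_π^{2π} (-2)^2 dx] = (1/(2π)) · (121π + 4π) = (121 + 4)/2 = 125/2.
So Σ_{n ∈ Z} |c_n|^2 = 125/2.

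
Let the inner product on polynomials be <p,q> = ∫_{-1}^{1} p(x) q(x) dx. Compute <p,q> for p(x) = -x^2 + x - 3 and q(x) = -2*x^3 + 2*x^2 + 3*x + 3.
<p,q> = -118/5

Expand the product: p(x)·q(x) = 2*x^5 - 4*x^4 + 5*x^3 - 6*x^2 - 6*x - 9.
∫_{-1}^{1} of each monomial x^k gives [2/(k+1) if k even, 0 if k odd]. Integrating term-by-term (or equivalently evaluating the antiderivative F(x) = x^6/3 - 4*x^5/5 + 5*x^4/4 - 2*x^3 - 3*x^2 - 9*x at the endpoints):
  F(1) − F(−1) = -793/60 − (623/60) = -118/5.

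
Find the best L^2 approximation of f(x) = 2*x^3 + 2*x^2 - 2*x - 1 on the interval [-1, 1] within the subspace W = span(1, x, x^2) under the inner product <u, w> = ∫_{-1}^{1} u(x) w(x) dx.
g(x) = 2*x^2 - 4*x/5 - 1

The best approximation g ∈ W is the orthogonal projection of f onto W. Writing g = a_0 + a_1 x + a_2 x^2, the coefficients solve the normal equations G · a = b where
  G_{ij} = <φ_i, φ_j> and b_i = <f, φ_i>, with φ_0 = 1, φ_1 = x, φ_2 = x^2.
G =
  [2, 0, 2/3]
  [0, 2/3, 0]
  [2/3, 0, 2/5],
b = (-2/3, -8/15, 2/15).
Solving gives a_0 = -1, a_1 = -4/5, a_2 = 2, so
  g(x) = 2*x^2 - 4*x/5 - 1.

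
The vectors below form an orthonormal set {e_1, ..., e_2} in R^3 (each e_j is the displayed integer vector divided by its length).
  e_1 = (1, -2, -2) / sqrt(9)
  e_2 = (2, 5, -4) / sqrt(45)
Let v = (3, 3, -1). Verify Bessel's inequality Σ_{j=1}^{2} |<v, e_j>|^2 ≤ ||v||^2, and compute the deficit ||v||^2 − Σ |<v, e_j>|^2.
Σ |<v, e_j>|^2 = 14; ||v||^2 = 19; deficit = 5

Write each e_j = u_j / sqrt(<u_j, u_j>) where u_j is the displayed integer vector. Then <v, e_j> = <v, u_j> / sqrt(<u_j, u_j>), so |<v, e_j>|^2 = <v, u_j>^2 / <u_j, u_j>.
Coefficients: <v, e_1> = -1/sqrt(9), <v, e_2> = 25/sqrt(45).
Square and sum: Σ |<v, e_j>|^2 = 14.
Compute ||v||^2 = v·v = 19.
Deficit = 19 − 14 = 5 ≥ 0, confirming Bessel's inequality. (The deficit equals ||v − Σ <v,e_j> e_j||^2, the squared distance from v to span{e_j}.)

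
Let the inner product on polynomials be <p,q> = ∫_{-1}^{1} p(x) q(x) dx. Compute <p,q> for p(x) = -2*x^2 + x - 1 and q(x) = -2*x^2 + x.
<p,q> = 18/5

Expand the product: p(x)·q(x) = 4*x^4 - 4*x^3 + 3*x^2 - x.
∫_{-1}^{1} of each monomial x^k gives [2/(k+1) if k even, 0 if k odd]. Integrating term-by-term (or equivalently evaluating the antiderivative F(x) = 4*x^5/5 - x^4 + x^3 - x^2/2 at the endpoints):
  F(1) − F(−1) = 3/10 − (-33/10) = 18/5.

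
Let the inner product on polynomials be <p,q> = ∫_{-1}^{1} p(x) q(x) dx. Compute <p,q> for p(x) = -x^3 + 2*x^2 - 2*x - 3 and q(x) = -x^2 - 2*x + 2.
<p,q> = -14/3

Expand the product: p(x)·q(x) = x^5 - 4*x^3 + 11*x^2 + 2*x - 6.
∫_{-1}^{1} of each monomial x^k gives [2/(k+1) if k even, 0 if k odd]. Integrating term-by-term (or equivalently evaluating the antiderivative F(x) = x^6/6 - x^4 + 11*x^3/3 + x^2 - 6*x at the endpoints):
  F(1) − F(−1) = -13/6 − (5/2) = -14/3.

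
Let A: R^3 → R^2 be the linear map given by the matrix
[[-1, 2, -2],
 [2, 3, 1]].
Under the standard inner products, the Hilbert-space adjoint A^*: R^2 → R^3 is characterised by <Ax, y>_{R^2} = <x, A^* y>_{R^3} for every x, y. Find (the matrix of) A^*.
A^* = A^T =
[[-1, 2],
 [2, 3],
 [-2, 1]]

For real matrices with standard dot products, the defining identity <Ax, y> = <x, A^* y> gives (Ax)^T y = x^T (A^*) y, i.e. x^T A^T y = x^T (A^*) y. Since this holds for all x, y, we must have A^* = A^T. Therefore
A^* =
[[-1, 2],
 [2, 3],
 [-2, 1]].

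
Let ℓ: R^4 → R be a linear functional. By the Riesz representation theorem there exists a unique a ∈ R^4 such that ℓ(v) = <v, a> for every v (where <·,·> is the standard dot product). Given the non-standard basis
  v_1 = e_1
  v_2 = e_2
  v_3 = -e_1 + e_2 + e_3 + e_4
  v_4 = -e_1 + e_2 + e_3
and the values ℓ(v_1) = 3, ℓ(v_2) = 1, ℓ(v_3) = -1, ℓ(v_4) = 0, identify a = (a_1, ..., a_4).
a = (3, 1, 2, -1)

Write a = (a_1, ..., a_4) in the standard basis. For each basis vector v_i, ℓ(v_i) = <v_i, a> is a linear equation in the a_j's. Collect the n equations into a matrix system V a = ℓ, where row i of V is v_i (expressed in the standard basis). Since V is invertible (lower-triangular with 1s on the diagonal, up to permutation), solve by back-substitution:
  V =
[[1, 0, 0, 0],
 [0, 1, 0, 0],
 [-1, 1, 1, 1],
 [-1, 1, 1, 0]]
  V a = (3, 1, -1, 0)
Solving gives a = (3, 1, 2, -1).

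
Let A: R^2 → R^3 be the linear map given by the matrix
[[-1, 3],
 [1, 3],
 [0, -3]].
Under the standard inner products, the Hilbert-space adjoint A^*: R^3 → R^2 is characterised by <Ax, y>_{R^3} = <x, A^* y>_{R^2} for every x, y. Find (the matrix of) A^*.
A^* = A^T =
[[-1, 1, 0],
 [3, 3, -3]]

For real matrices with standard dot products, the defining identity <Ax, y> = <x, A^* y> gives (Ax)^T y = x^T (A^*) y, i.e. x^T A^T y = x^T (A^*) y. Since this holds for all x, y, we must have A^* = A^T. Therefore
A^* =
[[-1, 1, 0],
 [3, 3, -3]].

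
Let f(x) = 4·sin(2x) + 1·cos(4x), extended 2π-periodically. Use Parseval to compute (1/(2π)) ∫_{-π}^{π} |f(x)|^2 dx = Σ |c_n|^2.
Σ |c_n|^2 = 17/2

Expand |f|^2 and use orthogonality of {sin(nx), cos(mx)} on [-π, π]:
  ∫_{-π}^{π} sin(nx)^2 dx = π, ∫ cos(mx)^2 dx = π, and cross terms integrate to 0.
So ∫_{-π}^{π} f(x)^2 dx = 4^2 · π + 1^2 · π = (16 + 1)π.
Divide by 2π: (16 + 1)/2 = 17/2.
By Parseval, this equals Σ |c_n|^2.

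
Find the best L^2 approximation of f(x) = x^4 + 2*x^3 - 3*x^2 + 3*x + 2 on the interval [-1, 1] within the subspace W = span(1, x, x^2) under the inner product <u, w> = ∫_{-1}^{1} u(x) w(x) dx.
g(x) = -15*x^2/7 + 21*x/5 + 67/35

The best approximation g ∈ W is the orthogonal projection of f onto W. Writing g = a_0 + a_1 x + a_2 x^2, the coefficients solve the normal equations G · a = b where
  G_{ij} = <φ_i, φ_j> and b_i = <f, φ_i>, with φ_0 = 1, φ_1 = x, φ_2 = x^2.
G =
  [2, 0, 2/3]
  [0, 2/3, 0]
  [2/3, 0, 2/5],
b = (12/5, 14/5, 44/105).
Solving gives a_0 = 67/35, a_1 = 21/5, a_2 = -15/7, so
  g(x) = -15*x^2/7 + 21*x/5 + 67/35.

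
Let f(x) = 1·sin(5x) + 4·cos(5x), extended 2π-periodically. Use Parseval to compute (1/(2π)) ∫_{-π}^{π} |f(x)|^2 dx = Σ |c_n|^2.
Σ |c_n|^2 = 17/2

Expand |f|^2 and use orthogonality of {sin(nx), cos(mx)} on [-π, π]:
  ∫_{-π}^{π} sin(nx)^2 dx = π, ∫ cos(mx)^2 dx = π, and cross terms integrate to 0.
So ∫_{-π}^{π} f(x)^2 dx = 1^2 · π + 4^2 · π = (1 + 16)π.
Divide by 2π: (1 + 16)/2 = 17/2.
By Parseval, this equals Σ |c_n|^2.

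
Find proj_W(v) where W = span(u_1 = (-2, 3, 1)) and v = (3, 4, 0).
proj_W(v) = (-6/7, 9/7, 3/7)

Set up U = [u_1 | ... | u_1] ∈ R^(3×1). The projector onto W = col(U) is P = U (U^T U)^(-1) U^T.
Compute U^T U =
  [14],
and U^T v = (6).
Solve U^T U · c = U^T v for the coefficients: c = (3/7). The projection is proj_W(v) = U c.
Check: (v - proj_W(v)) · u_1 = 0  (should be 0).
Result: proj_W(v) = (-6/7, 9/7, 3/7).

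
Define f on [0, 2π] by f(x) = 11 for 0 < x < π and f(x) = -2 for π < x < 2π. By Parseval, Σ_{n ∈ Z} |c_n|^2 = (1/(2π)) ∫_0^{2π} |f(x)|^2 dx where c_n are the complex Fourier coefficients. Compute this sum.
Σ |c_n|^2 = 125/2

Parseval equates the L^2 energy of f (normalised by 1/(2π)) with the ℓ^2 sum of its Fourier coefficients: (1/(2π)) ∫_0^{2π} |f|^2 = Σ |c_n|^2.
Compute the left side: (1/(2π)) [∫_0^π 11^2 dx + ∫_π^{2π} (-2)^2 dx] = (1/(2π)) · (121π + 4π) = (121 + 4)/2 = 125/2.
So Σ_{n ∈ Z} |c_n|^2 = 125/2.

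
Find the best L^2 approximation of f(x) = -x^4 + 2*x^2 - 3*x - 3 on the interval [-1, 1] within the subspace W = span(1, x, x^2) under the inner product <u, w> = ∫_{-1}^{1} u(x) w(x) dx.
g(x) = 8*x^2/7 - 3*x - 102/35

The best approximation g ∈ W is the orthogonal projection of f onto W. Writing g = a_0 + a_1 x + a_2 x^2, the coefficients solve the normal equations G · a = b where
  G_{ij} = <φ_i, φ_j> and b_i = <f, φ_i>, with φ_0 = 1, φ_1 = x, φ_2 = x^2.
G =
  [2, 0, 2/3]
  [0, 2/3, 0]
  [2/3, 0, 2/5],
b = (-76/15, -2, -52/35).
Solving gives a_0 = -102/35, a_1 = -3, a_2 = 8/7, so
  g(x) = 8*x^2/7 - 3*x - 102/35.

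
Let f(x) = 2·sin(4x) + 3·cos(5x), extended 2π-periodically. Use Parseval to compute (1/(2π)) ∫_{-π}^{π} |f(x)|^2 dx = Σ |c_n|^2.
Σ |c_n|^2 = 13/2

Expand |f|^2 and use orthogonality of {sin(nx), cos(mx)} on [-π, π]:
  ∫_{-π}^{π} sin(nx)^2 dx = π, ∫ cos(mx)^2 dx = π, and cross terms integrate to 0.
So ∫_{-π}^{π} f(x)^2 dx = 2^2 · π + 3^2 · π = (4 + 9)π.
Divide by 2π: (4 + 9)/2 = 13/2.
By Parseval, this equals Σ |c_n|^2.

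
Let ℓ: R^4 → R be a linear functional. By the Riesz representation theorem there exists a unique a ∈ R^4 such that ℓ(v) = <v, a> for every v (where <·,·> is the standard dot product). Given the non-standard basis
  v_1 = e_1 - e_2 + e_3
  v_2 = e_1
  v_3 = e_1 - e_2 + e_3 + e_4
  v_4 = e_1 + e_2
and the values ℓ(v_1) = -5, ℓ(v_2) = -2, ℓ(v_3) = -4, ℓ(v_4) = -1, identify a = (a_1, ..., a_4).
a = (-2, 1, -2, 1)

Write a = (a_1, ..., a_4) in the standard basis. For each basis vector v_i, ℓ(v_i) = <v_i, a> is a linear equation in the a_j's. Collect the n equations into a matrix system V a = ℓ, where row i of V is v_i (expressed in the standard basis). Since V is invertible (lower-triangular with 1s on the diagonal, up to permutation), solve by back-substitution:
  V =
[[1, -1, 1, 0],
 [1, 0, 0, 0],
 [1, -1, 1, 1],
 [1, 1, 0, 0]]
  V a = (-5, -2, -4, -1)
Solving gives a = (-2, 1, -2, 1).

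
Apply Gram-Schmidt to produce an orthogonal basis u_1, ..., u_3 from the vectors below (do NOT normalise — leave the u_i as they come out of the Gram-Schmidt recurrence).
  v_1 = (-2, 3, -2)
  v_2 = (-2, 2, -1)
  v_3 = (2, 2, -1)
Orthogonal basis:
  u_1 = (-2, 3, -2)
  u_2 = (-10/17, -2/17, 7/17)
  u_3 = (4/9, 8/9, 8/9)

Apply the Gram-Schmidt recurrence
  u_1 = v_1
  u_i = v_i − Σ_{j<i} ((v_i · u_j) / (u_j · u_j)) · u_j.

Step by step this gives:
  u_1 = (-2, 3, -2)
  u_2 = (-10/17, -2/17, 7/17)
  u_3 = (4/9, 8/9, 8/9)

Orthogonality check:
  u_2 · u_1 = 0 (should be 0)
  u_3 · u_1 = 0 (should be 0)
  u_3 · u_2 = 0 (should be 0)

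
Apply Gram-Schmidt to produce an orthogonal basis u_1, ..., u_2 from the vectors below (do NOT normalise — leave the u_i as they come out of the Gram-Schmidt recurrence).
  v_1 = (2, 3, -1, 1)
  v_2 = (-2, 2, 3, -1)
Orthogonal basis:
  u_1 = (2, 3, -1, 1)
  u_2 = (-26/15, 12/5, 43/15, -13/15)

Apply the Gram-Schmidt recurrence
  u_1 = v_1
  u_i = v_i − Σ_{j<i} ((v_i · u_j) / (u_j · u_j)) · u_j.

Step by step this gives:
  u_1 = (2, 3, -1, 1)
  u_2 = (-26/15, 12/5, 43/15, -13/15)

Orthogonality check:
  u_2 · u_1 = 0 (should be 0)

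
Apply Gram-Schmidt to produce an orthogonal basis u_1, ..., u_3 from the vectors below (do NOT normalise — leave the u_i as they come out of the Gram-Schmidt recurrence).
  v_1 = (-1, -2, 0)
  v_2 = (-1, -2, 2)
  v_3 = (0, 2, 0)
Orthogonal basis:
  u_1 = (-1, -2, 0)
  u_2 = (0, 0, 2)
  u_3 = (-4/5, 2/5, 0)

Apply the Gram-Schmidt recurrence
  u_1 = v_1
  u_i = v_i − Σ_{j<i} ((v_i · u_j) / (u_j · u_j)) · u_j.

Step by step this gives:
  u_1 = (-1, -2, 0)
  u_2 = (0, 0, 2)
  u_3 = (-4/5, 2/5, 0)

Orthogonality check:
  u_2 · u_1 = 0 (should be 0)
  u_3 · u_1 = 0 (should be 0)
  u_3 · u_2 = 0 (should be 0)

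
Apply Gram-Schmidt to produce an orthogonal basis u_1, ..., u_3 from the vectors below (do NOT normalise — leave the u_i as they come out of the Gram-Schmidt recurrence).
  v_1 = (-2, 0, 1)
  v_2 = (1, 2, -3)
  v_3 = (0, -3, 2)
Orthogonal basis:
  u_1 = (-2, 0, 1)
  u_2 = (-1, 2, -2)
  u_3 = (-14/45, -7/9, -28/45)

Apply the Gram-Schmidt recurrence
  u_1 = v_1
  u_i = v_i − Σ_{j<i} ((v_i · u_j) / (u_j · u_j)) · u_j.

Step by step this gives:
  u_1 = (-2, 0, 1)
  u_2 = (-1, 2, -2)
  u_3 = (-14/45, -7/9, -28/45)

Orthogonality check:
  u_2 · u_1 = 0 (should be 0)
  u_3 · u_1 = 0 (should be 0)
  u_3 · u_2 = 0 (should be 0)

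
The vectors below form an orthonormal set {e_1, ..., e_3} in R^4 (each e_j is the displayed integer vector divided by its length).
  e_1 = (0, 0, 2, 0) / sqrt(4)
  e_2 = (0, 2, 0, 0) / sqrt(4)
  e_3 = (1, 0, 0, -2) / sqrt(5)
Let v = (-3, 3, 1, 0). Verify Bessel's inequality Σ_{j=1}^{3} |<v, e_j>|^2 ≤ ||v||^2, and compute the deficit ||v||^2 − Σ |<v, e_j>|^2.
Σ |<v, e_j>|^2 = 59/5; ||v||^2 = 19; deficit = 36/5

Write each e_j = u_j / sqrt(<u_j, u_j>) where u_j is the displayed integer vector. Then <v, e_j> = <v, u_j> / sqrt(<u_j, u_j>), so |<v, e_j>|^2 = <v, u_j>^2 / <u_j, u_j>.
Coefficients: <v, e_1> = 2/sqrt(4), <v, e_2> = 6/sqrt(4), <v, e_3> = -3/sqrt(5).
Square and sum: Σ |<v, e_j>|^2 = 59/5.
Compute ||v||^2 = v·v = 19.
Deficit = 19 − 59/5 = 36/5 ≥ 0, confirming Bessel's inequality. (The deficit equals ||v − Σ <v,e_j> e_j||^2, the squared distance from v to span{e_j}.)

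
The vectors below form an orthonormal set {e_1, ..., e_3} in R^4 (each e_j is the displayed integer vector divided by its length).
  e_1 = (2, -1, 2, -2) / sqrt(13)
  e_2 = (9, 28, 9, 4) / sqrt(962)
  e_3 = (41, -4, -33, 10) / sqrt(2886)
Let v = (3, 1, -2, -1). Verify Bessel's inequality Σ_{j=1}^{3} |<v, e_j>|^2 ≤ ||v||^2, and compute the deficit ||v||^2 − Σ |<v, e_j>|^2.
Σ |<v, e_j>|^2 = 485/39; ||v||^2 = 15; deficit = 100/39

Write each e_j = u_j / sqrt(<u_j, u_j>) where u_j is the displayed integer vector. Then <v, e_j> = <v, u_j> / sqrt(<u_j, u_j>), so |<v, e_j>|^2 = <v, u_j>^2 / <u_j, u_j>.
Coefficients: <v, e_1> = 3/sqrt(13), <v, e_2> = 33/sqrt(962), <v, e_3> = 175/sqrt(2886).
Square and sum: Σ |<v, e_j>|^2 = 485/39.
Compute ||v||^2 = v·v = 15.
Deficit = 15 − 485/39 = 100/39 ≥ 0, confirming Bessel's inequality. (The deficit equals ||v − Σ <v,e_j> e_j||^2, the squared distance from v to span{e_j}.)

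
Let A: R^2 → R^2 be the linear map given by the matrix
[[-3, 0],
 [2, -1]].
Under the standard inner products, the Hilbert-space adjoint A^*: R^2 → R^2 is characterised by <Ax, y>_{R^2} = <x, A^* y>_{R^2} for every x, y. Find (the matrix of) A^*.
A^* = A^T =
[[-3, 2],
 [0, -1]]

For real matrices with standard dot products, the defining identity <Ax, y> = <x, A^* y> gives (Ax)^T y = x^T (A^*) y, i.e. x^T A^T y = x^T (A^*) y. Since this holds for all x, y, we must have A^* = A^T. Therefore
A^* =
[[-3, 2],
 [0, -1]].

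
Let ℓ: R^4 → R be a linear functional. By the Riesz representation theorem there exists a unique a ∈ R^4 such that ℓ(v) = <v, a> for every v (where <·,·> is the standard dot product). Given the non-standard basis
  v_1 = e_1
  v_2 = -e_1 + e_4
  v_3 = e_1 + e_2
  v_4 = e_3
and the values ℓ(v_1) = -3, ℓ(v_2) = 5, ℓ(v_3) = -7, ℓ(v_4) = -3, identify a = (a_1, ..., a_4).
a = (-3, -4, -3, 2)

Write a = (a_1, ..., a_4) in the standard basis. For each basis vector v_i, ℓ(v_i) = <v_i, a> is a linear equation in the a_j's. Collect the n equations into a matrix system V a = ℓ, where row i of V is v_i (expressed in the standard basis). Since V is invertible (lower-triangular with 1s on the diagonal, up to permutation), solve by back-substitution:
  V =
[[1, 0, 0, 0],
 [-1, 0, 0, 1],
 [1, 1, 0, 0],
 [0, 0, 1, 0]]
  V a = (-3, 5, -7, -3)
Solving gives a = (-3, -4, -3, 2).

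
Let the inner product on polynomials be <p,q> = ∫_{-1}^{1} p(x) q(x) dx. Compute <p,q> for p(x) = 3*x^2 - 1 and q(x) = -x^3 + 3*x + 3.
<p,q> = 0

Expand the product: p(x)·q(x) = -3*x^5 + 10*x^3 + 9*x^2 - 3*x - 3.
∫_{-1}^{1} of each monomial x^k gives [2/(k+1) if k even, 0 if k odd]. Integrating term-by-term (or equivalently evaluating the antiderivative F(x) = -x^6/2 + 5*x^4/2 + 3*x^3 - 3*x^2/2 - 3*x at the endpoints):
  F(1) − F(−1) = 1/2 − (1/2) = 0.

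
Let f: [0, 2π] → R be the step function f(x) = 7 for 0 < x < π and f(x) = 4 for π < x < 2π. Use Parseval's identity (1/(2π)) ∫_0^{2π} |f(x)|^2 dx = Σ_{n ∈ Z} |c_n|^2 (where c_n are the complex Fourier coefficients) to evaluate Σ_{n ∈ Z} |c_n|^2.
Σ |c_n|^2 = 65/2

Parseval equates the L^2 energy of f (normalised by 1/(2π)) with the ℓ^2 sum of its Fourier coefficients: (1/(2π)) ∫_0^{2π} |f|^2 = Σ |c_n|^2.
Compute the left side: (1/(2π)) [∫_0^π 7^2 dx + ∫_π^{2π} 4^2 dx] = (1/(2π)) · (49π + 16π) = (49 + 16)/2 = 65/2.
So Σ_{n ∈ Z} |c_n|^2 = 65/2.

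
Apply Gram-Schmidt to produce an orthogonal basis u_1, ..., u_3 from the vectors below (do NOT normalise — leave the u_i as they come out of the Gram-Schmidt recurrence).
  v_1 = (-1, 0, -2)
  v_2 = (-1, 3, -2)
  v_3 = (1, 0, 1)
Orthogonal basis:
  u_1 = (-1, 0, -2)
  u_2 = (0, 3, 0)
  u_3 = (2/5, 0, -1/5)

Apply the Gram-Schmidt recurrence
  u_1 = v_1
  u_i = v_i − Σ_{j<i} ((v_i · u_j) / (u_j · u_j)) · u_j.

Step by step this gives:
  u_1 = (-1, 0, -2)
  u_2 = (0, 3, 0)
  u_3 = (2/5, 0, -1/5)

Orthogonality check:
  u_2 · u_1 = 0 (should be 0)
  u_3 · u_1 = 0 (should be 0)
  u_3 · u_2 = 0 (should be 0)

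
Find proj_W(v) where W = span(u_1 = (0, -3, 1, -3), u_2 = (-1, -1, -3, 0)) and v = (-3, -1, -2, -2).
proj_W(v) = (-10/11, -421/209, -493/209, -21/19)

Set up U = [u_1 | ... | u_2] ∈ R^(4×2). The projector onto W = col(U) is P = U (U^T U)^(-1) U^T.
Compute U^T U =
  [19, 0]
  [0, 11],
and U^T v = (7, 10).
Solve U^T U · c = U^T v for the coefficients: c = (7/19, 10/11). The projection is proj_W(v) = U c.
Check: (v - proj_W(v)) · u_1 = 0  (should be 0).
Check: (v - proj_W(v)) · u_2 = 0  (should be 0).
Result: proj_W(v) = (-10/11, -421/209, -493/209, -21/19).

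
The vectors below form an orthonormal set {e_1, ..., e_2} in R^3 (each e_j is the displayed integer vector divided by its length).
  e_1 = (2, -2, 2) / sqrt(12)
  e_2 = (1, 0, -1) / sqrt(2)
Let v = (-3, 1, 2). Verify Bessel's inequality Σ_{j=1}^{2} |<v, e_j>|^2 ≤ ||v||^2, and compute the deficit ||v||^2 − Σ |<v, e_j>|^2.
Σ |<v, e_j>|^2 = 83/6; ||v||^2 = 14; deficit = 1/6

Write each e_j = u_j / sqrt(<u_j, u_j>) where u_j is the displayed integer vector. Then <v, e_j> = <v, u_j> / sqrt(<u_j, u_j>), so |<v, e_j>|^2 = <v, u_j>^2 / <u_j, u_j>.
Coefficients: <v, e_1> = -4/sqrt(12), <v, e_2> = -5/sqrt(2).
Square and sum: Σ |<v, e_j>|^2 = 83/6.
Compute ||v||^2 = v·v = 14.
Deficit = 14 − 83/6 = 1/6 ≥ 0, confirming Bessel's inequality. (The deficit equals ||v − Σ <v,e_j> e_j||^2, the squared distance from v to span{e_j}.)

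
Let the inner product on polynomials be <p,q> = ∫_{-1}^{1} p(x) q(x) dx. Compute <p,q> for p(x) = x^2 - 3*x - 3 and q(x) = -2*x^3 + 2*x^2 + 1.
<p,q> = -92/15

Expand the product: p(x)·q(x) = -2*x^5 + 8*x^4 - 5*x^2 - 3*x - 3.
∫_{-1}^{1} of each monomial x^k gives [2/(k+1) if k even, 0 if k odd]. Integrating term-by-term (or equivalently evaluating the antiderivative F(x) = -x^6/3 + 8*x^5/5 - 5*x^3/3 - 3*x^2/2 - 3*x at the endpoints):
  F(1) − F(−1) = -49/10 − (37/30) = -92/15.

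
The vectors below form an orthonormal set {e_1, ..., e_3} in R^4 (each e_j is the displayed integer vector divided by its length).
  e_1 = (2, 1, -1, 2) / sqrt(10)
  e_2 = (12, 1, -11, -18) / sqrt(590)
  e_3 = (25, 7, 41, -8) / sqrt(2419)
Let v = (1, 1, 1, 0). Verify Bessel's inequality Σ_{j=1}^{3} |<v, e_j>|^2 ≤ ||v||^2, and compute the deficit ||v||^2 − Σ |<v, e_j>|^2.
Σ |<v, e_j>|^2 = 107/41; ||v||^2 = 3; deficit = 16/41

Write each e_j = u_j / sqrt(<u_j, u_j>) where u_j is the displayed integer vector. Then <v, e_j> = <v, u_j> / sqrt(<u_j, u_j>), so |<v, e_j>|^2 = <v, u_j>^2 / <u_j, u_j>.
Coefficients: <v, e_1> = 2/sqrt(10), <v, e_2> = 2/sqrt(590), <v, e_3> = 73/sqrt(2419).
Square and sum: Σ |<v, e_j>|^2 = 107/41.
Compute ||v||^2 = v·v = 3.
Deficit = 3 − 107/41 = 16/41 ≥ 0, confirming Bessel's inequality. (The deficit equals ||v − Σ <v,e_j> e_j||^2, the squared distance from v to span{e_j}.)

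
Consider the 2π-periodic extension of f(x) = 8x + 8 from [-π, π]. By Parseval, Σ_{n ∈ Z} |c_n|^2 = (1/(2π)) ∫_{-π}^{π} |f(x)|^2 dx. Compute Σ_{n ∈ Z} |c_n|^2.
Σ |c_n|^2 = 64π^2/3 + 64

Expand and integrate term by term over [-π, π]:
  ∫ (8x)^2 dx = 64·(2π^3/3); ∫ 2·8·(8)·x dx = 0 (odd integrand); ∫ 8^2 dx = 64·2π.
So (1/(2π)) ∫_{-π}^{π} (8x + 8)^2 dx = 64π^2/3 + 64 = 64π^2/3 + 64.
Parseval ⇒ Σ |c_n|^2 = 64π^2/3 + 64.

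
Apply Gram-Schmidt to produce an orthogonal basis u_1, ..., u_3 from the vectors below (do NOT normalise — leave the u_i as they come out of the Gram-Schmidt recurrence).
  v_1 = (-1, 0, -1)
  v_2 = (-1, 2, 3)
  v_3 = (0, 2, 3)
Orthogonal basis:
  u_1 = (-1, 0, -1)
  u_2 = (-2, 2, 2)
  u_3 = (1/6, 1/3, -1/6)

Apply the Gram-Schmidt recurrence
  u_1 = v_1
  u_i = v_i − Σ_{j<i} ((v_i · u_j) / (u_j · u_j)) · u_j.

Step by step this gives:
  u_1 = (-1, 0, -1)
  u_2 = (-2, 2, 2)
  u_3 = (1/6, 1/3, -1/6)

Orthogonality check:
  u_2 · u_1 = 0 (should be 0)
  u_3 · u_1 = 0 (should be 0)
  u_3 · u_2 = 0 (should be 0)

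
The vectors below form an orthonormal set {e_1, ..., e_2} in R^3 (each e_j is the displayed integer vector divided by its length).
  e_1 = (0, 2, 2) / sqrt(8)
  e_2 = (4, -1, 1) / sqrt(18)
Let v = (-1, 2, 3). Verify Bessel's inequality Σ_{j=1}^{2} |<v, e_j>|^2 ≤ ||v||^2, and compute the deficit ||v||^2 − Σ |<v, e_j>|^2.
Σ |<v, e_j>|^2 = 13; ||v||^2 = 14; deficit = 1

Write each e_j = u_j / sqrt(<u_j, u_j>) where u_j is the displayed integer vector. Then <v, e_j> = <v, u_j> / sqrt(<u_j, u_j>), so |<v, e_j>|^2 = <v, u_j>^2 / <u_j, u_j>.
Coefficients: <v, e_1> = 10/sqrt(8), <v, e_2> = -3/sqrt(18).
Square and sum: Σ |<v, e_j>|^2 = 13.
Compute ||v||^2 = v·v = 14.
Deficit = 14 − 13 = 1 ≥ 0, confirming Bessel's inequality. (The deficit equals ||v − Σ <v,e_j> e_j||^2, the squared distance from v to span{e_j}.)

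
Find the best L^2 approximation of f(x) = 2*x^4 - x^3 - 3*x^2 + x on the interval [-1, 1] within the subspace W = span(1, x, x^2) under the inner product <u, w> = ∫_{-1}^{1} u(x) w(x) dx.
g(x) = -9*x^2/7 + 2*x/5 - 6/35

The best approximation g ∈ W is the orthogonal projection of f onto W. Writing g = a_0 + a_1 x + a_2 x^2, the coefficients solve the normal equations G · a = b where
  G_{ij} = <φ_i, φ_j> and b_i = <f, φ_i>, with φ_0 = 1, φ_1 = x, φ_2 = x^2.
G =
  [2, 0, 2/3]
  [0, 2/3, 0]
  [2/3, 0, 2/5],
b = (-6/5, 4/15, -22/35).
Solving gives a_0 = -6/35, a_1 = 2/5, a_2 = -9/7, so
  g(x) = -9*x^2/7 + 2*x/5 - 6/35.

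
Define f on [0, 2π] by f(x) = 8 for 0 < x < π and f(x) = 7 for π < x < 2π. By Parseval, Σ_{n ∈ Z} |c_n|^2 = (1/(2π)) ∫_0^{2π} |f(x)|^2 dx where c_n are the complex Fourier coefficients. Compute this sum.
Σ |c_n|^2 = 113/2

Parseval equates the L^2 energy of f (normalised by 1/(2π)) with the ℓ^2 sum of its Fourier coefficients: (1/(2π)) ∫_0^{2π} |f|^2 = Σ |c_n|^2.
Compute the left side: (1/(2π)) [∫_0^π 8^2 dx + ∫_π^{2π} 7^2 dx] = (1/(2π)) · (64π + 49π) = (64 + 49)/2 = 113/2.
So Σ_{n ∈ Z} |c_n|^2 = 113/2.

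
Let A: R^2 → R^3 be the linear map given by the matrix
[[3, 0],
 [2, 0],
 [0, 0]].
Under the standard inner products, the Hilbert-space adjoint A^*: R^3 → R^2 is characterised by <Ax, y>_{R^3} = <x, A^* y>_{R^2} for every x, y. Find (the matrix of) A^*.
A^* = A^T =
[[3, 2, 0],
 [0, 0, 0]]

For real matrices with standard dot products, the defining identity <Ax, y> = <x, A^* y> gives (Ax)^T y = x^T (A^*) y, i.e. x^T A^T y = x^T (A^*) y. Since this holds for all x, y, we must have A^* = A^T. Therefore
A^* =
[[3, 2, 0],
 [0, 0, 0]].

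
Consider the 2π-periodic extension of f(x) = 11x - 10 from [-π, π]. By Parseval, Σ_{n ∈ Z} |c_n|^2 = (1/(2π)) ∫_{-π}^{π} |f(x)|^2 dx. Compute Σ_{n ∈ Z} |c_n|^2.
Σ |c_n|^2 = 121π^2/3 + 100

Expand and integrate term by term over [-π, π]:
  ∫ (11x)^2 dx = 121·(2π^3/3); ∫ 2·11·(-10)·x dx = 0 (odd integrand); ∫ (-10)^2 dx = 100·2π.
So (1/(2π)) ∫_{-π}^{π} (11x - 10)^2 dx = 121π^2/3 + 100 = 121π^2/3 + 100.
Parseval ⇒ Σ |c_n|^2 = 121π^2/3 + 100.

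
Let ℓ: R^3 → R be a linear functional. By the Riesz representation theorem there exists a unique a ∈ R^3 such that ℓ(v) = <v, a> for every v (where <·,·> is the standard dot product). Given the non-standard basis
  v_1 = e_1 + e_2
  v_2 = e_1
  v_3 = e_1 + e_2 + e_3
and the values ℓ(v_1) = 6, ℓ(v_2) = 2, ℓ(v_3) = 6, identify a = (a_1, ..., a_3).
a = (2, 4, 0)

Write a = (a_1, ..., a_3) in the standard basis. For each basis vector v_i, ℓ(v_i) = <v_i, a> is a linear equation in the a_j's. Collect the n equations into a matrix system V a = ℓ, where row i of V is v_i (expressed in the standard basis). Since V is invertible (lower-triangular with 1s on the diagonal, up to permutation), solve by back-substitution:
  V =
[[1, 1, 0],
 [1, 0, 0],
 [1, 1, 1]]
  V a = (6, 2, 6)
Solving gives a = (2, 4, 0).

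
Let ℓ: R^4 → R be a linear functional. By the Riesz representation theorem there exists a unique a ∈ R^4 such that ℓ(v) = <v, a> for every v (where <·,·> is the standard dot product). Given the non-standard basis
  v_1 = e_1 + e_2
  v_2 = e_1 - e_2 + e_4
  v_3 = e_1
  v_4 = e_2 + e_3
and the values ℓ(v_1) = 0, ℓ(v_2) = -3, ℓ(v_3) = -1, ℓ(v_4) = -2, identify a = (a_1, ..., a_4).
a = (-1, 1, -3, -1)

Write a = (a_1, ..., a_4) in the standard basis. For each basis vector v_i, ℓ(v_i) = <v_i, a> is a linear equation in the a_j's. Collect the n equations into a matrix system V a = ℓ, where row i of V is v_i (expressed in the standard basis). Since V is invertible (lower-triangular with 1s on the diagonal, up to permutation), solve by back-substitution:
  V =
[[1, 1, 0, 0],
 [1, -1, 0, 1],
 [1, 0, 0, 0],
 [0, 1, 1, 0]]
  V a = (0, -3, -1, -2)
Solving gives a = (-1, 1, -3, -1).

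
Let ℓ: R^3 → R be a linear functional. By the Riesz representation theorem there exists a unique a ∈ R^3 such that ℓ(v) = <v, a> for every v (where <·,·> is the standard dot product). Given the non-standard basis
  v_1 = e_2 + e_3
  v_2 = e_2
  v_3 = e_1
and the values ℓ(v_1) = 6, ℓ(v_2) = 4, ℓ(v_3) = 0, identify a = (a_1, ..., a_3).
a = (0, 4, 2)

Write a = (a_1, ..., a_3) in the standard basis. For each basis vector v_i, ℓ(v_i) = <v_i, a> is a linear equation in the a_j's. Collect the n equations into a matrix system V a = ℓ, where row i of V is v_i (expressed in the standard basis). Since V is invertible (lower-triangular with 1s on the diagonal, up to permutation), solve by back-substitution:
  V =
[[0, 1, 1],
 [0, 1, 0],
 [1, 0, 0]]
  V a = (6, 4, 0)
Solving gives a = (0, 4, 2).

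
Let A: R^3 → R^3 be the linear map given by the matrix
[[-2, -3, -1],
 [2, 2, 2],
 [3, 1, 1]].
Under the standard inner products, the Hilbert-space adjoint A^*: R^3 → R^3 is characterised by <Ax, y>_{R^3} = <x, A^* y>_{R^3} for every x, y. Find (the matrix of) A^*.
A^* = A^T =
[[-2, 2, 3],
 [-3, 2, 1],
 [-1, 2, 1]]

For real matrices with standard dot products, the defining identity <Ax, y> = <x, A^* y> gives (Ax)^T y = x^T (A^*) y, i.e. x^T A^T y = x^T (A^*) y. Since this holds for all x, y, we must have A^* = A^T. Therefore
A^* =
[[-2, 2, 3],
 [-3, 2, 1],
 [-1, 2, 1]].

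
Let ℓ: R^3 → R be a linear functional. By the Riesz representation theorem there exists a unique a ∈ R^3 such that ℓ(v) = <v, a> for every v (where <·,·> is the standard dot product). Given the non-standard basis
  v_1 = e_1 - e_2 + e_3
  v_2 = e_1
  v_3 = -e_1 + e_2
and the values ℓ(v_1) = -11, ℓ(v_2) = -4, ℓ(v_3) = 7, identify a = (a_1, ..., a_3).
a = (-4, 3, -4)

Write a = (a_1, ..., a_3) in the standard basis. For each basis vector v_i, ℓ(v_i) = <v_i, a> is a linear equation in the a_j's. Collect the n equations into a matrix system V a = ℓ, where row i of V is v_i (expressed in the standard basis). Since V is invertible (lower-triangular with 1s on the diagonal, up to permutation), solve by back-substitution:
  V =
[[1, -1, 1],
 [1, 0, 0],
 [-1, 1, 0]]
  V a = (-11, -4, 7)
Solving gives a = (-4, 3, -4).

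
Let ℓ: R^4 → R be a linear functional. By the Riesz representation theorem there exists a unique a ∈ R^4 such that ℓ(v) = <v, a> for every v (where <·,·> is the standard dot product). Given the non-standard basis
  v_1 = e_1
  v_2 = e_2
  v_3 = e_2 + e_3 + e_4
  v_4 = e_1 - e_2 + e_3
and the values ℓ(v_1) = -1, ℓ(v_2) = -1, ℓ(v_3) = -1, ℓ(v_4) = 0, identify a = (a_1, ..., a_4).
a = (-1, -1, 0, 0)

Write a = (a_1, ..., a_4) in the standard basis. For each basis vector v_i, ℓ(v_i) = <v_i, a> is a linear equation in the a_j's. Collect the n equations into a matrix system V a = ℓ, where row i of V is v_i (expressed in the standard basis). Since V is invertible (lower-triangular with 1s on the diagonal, up to permutation), solve by back-substitution:
  V =
[[1, 0, 0, 0],
 [0, 1, 0, 0],
 [0, 1, 1, 1],
 [1, -1, 1, 0]]
  V a = (-1, -1, -1, 0)
Solving gives a = (-1, -1, 0, 0).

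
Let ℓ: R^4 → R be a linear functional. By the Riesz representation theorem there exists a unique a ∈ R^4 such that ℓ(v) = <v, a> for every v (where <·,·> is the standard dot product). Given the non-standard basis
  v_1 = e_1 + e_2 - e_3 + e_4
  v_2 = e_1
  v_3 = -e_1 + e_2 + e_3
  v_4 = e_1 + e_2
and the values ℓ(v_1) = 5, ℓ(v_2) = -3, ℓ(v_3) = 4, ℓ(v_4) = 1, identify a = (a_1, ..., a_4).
a = (-3, 4, -3, 1)

Write a = (a_1, ..., a_4) in the standard basis. For each basis vector v_i, ℓ(v_i) = <v_i, a> is a linear equation in the a_j's. Collect the n equations into a matrix system V a = ℓ, where row i of V is v_i (expressed in the standard basis). Since V is invertible (lower-triangular with 1s on the diagonal, up to permutation), solve by back-substitution:
  V =
[[1, 1, -1, 1],
 [1, 0, 0, 0],
 [-1, 1, 1, 0],
 [1, 1, 0, 0]]
  V a = (5, -3, 4, 1)
Solving gives a = (-3, 4, -3, 1).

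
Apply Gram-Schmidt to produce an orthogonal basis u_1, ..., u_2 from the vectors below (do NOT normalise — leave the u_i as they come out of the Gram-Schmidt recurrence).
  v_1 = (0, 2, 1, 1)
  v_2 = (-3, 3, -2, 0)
Orthogonal basis:
  u_1 = (0, 2, 1, 1)
  u_2 = (-3, 5/3, -8/3, -2/3)

Apply the Gram-Schmidt recurrence
  u_1 = v_1
  u_i = v_i − Σ_{j<i} ((v_i · u_j) / (u_j · u_j)) · u_j.

Step by step this gives:
  u_1 = (0, 2, 1, 1)
  u_2 = (-3, 5/3, -8/3, -2/3)

Orthogonality check:
  u_2 · u_1 = 0 (should be 0)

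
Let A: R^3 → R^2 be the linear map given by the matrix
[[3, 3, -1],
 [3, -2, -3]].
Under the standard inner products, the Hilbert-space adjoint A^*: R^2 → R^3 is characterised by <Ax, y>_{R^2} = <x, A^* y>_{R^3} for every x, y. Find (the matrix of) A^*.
A^* = A^T =
[[3, 3],
 [3, -2],
 [-1, -3]]

For real matrices with standard dot products, the defining identity <Ax, y> = <x, A^* y> gives (Ax)^T y = x^T (A^*) y, i.e. x^T A^T y = x^T (A^*) y. Since this holds for all x, y, we must have A^* = A^T. Therefore
A^* =
[[3, 3],
 [3, -2],
 [-1, -3]].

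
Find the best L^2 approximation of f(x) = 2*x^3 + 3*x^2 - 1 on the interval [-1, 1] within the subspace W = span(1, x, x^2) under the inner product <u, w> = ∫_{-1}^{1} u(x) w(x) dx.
g(x) = 3*x^2 + 6*x/5 - 1

The best approximation g ∈ W is the orthogonal projection of f onto W. Writing g = a_0 + a_1 x + a_2 x^2, the coefficients solve the normal equations G · a = b where
  G_{ij} = <φ_i, φ_j> and b_i = <f, φ_i>, with φ_0 = 1, φ_1 = x, φ_2 = x^2.
G =
  [2, 0, 2/3]
  [0, 2/3, 0]
  [2/3, 0, 2/5],
b = (0, 4/5, 8/15).
Solving gives a_0 = -1, a_1 = 6/5, a_2 = 3, so
  g(x) = 3*x^2 + 6*x/5 - 1.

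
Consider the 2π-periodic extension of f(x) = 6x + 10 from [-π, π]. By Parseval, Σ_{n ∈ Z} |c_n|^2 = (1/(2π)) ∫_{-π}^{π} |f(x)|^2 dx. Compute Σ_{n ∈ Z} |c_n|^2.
Σ |c_n|^2 = 12π^2 + 100

Expand and integrate term by term over [-π, π]:
  ∫ (6x)^2 dx = 36·(2π^3/3); ∫ 2·6·(10)·x dx = 0 (odd integrand); ∫ 10^2 dx = 100·2π.
So (1/(2π)) ∫_{-π}^{π} (6x + 10)^2 dx = 36π^2/3 + 100 = 12π^2 + 100.
Parseval ⇒ Σ |c_n|^2 = 12π^2 + 100.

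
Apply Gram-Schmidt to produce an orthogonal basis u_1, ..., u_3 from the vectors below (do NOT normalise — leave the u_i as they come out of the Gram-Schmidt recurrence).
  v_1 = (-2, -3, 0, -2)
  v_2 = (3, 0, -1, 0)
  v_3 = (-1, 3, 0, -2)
Orthogonal basis:
  u_1 = (-2, -3, 0, -2)
  u_2 = (39/17, -18/17, -1, -12/17)
  u_3 = (-23/134, 129/67, -69/134, -182/67)

Apply the Gram-Schmidt recurrence
  u_1 = v_1
  u_i = v_i − Σ_{j<i} ((v_i · u_j) / (u_j · u_j)) · u_j.

Step by step this gives:
  u_1 = (-2, -3, 0, -2)
  u_2 = (39/17, -18/17, -1, -12/17)
  u_3 = (-23/134, 129/67, -69/134, -182/67)

Orthogonality check:
  u_2 · u_1 = 0 (should be 0)
  u_3 · u_1 = 0 (should be 0)
  u_3 · u_2 = 0 (should be 0)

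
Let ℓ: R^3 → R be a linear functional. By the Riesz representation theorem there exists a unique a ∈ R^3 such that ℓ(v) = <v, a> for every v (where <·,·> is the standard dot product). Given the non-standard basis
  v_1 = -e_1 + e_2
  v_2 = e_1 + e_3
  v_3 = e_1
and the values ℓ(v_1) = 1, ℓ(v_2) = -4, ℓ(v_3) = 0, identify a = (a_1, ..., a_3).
a = (0, 1, -4)

Write a = (a_1, ..., a_3) in the standard basis. For each basis vector v_i, ℓ(v_i) = <v_i, a> is a linear equation in the a_j's. Collect the n equations into a matrix system V a = ℓ, where row i of V is v_i (expressed in the standard basis). Since V is invertible (lower-triangular with 1s on the diagonal, up to permutation), solve by back-substitution:
  V =
[[-1, 1, 0],
 [1, 0, 1],
 [1, 0, 0]]
  V a = (1, -4, 0)
Solving gives a = (0, 1, -4).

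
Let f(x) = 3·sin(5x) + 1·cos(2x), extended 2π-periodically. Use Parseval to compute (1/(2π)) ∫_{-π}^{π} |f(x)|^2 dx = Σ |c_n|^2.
Σ |c_n|^2 = 5

Expand |f|^2 and use orthogonality of {sin(nx), cos(mx)} on [-π, π]:
  ∫_{-π}^{π} sin(nx)^2 dx = π, ∫ cos(mx)^2 dx = π, and cross terms integrate to 0.
So ∫_{-π}^{π} f(x)^2 dx = 3^2 · π + 1^2 · π = (9 + 1)π.
Divide by 2π: (9 + 1)/2 = 5.
By Parseval, this equals Σ |c_n|^2.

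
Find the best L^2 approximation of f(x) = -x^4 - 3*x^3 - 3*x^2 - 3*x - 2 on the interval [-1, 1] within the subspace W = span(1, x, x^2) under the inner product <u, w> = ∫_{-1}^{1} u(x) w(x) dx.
g(x) = -27*x^2/7 - 24*x/5 - 67/35

The best approximation g ∈ W is the orthogonal projection of f onto W. Writing g = a_0 + a_1 x + a_2 x^2, the coefficients solve the normal equations G · a = b where
  G_{ij} = <φ_i, φ_j> and b_i = <f, φ_i>, with φ_0 = 1, φ_1 = x, φ_2 = x^2.
G =
  [2, 0, 2/3]
  [0, 2/3, 0]
  [2/3, 0, 2/5],
b = (-32/5, -16/5, -296/105).
Solving gives a_0 = -67/35, a_1 = -24/5, a_2 = -27/7, so
  g(x) = -27*x^2/7 - 24*x/5 - 67/35.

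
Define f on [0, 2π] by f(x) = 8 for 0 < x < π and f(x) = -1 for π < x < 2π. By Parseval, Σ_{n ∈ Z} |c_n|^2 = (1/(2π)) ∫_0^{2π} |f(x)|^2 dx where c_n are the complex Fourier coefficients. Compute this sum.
Σ |c_n|^2 = 65/2

Parseval equates the L^2 energy of f (normalised by 1/(2π)) with the ℓ^2 sum of its Fourier coefficients: (1/(2π)) ∫_0^{2π} |f|^2 = Σ |c_n|^2.
Compute the left side: (1/(2π)) [∫_0^π 8^2 dx + ∫_π^{2π} (-1)^2 dx] = (1/(2π)) · (64π + 1π) = (64 + 1)/2 = 65/2.
So Σ_{n ∈ Z} |c_n|^2 = 65/2.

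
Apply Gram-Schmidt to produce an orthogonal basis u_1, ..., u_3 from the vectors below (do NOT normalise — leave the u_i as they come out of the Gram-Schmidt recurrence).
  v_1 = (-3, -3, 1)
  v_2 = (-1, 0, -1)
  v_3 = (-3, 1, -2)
Orthogonal basis:
  u_1 = (-3, -3, 1)
  u_2 = (-13/19, 6/19, -21/19)
  u_3 = (-21/34, 14/17, 21/34)

Apply the Gram-Schmidt recurrence
  u_1 = v_1
  u_i = v_i − Σ_{j<i} ((v_i · u_j) / (u_j · u_j)) · u_j.

Step by step this gives:
  u_1 = (-3, -3, 1)
  u_2 = (-13/19, 6/19, -21/19)
  u_3 = (-21/34, 14/17, 21/34)

Orthogonality check:
  u_2 · u_1 = 0 (should be 0)
  u_3 · u_1 = 0 (should be 0)
  u_3 · u_2 = 0 (should be 0)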